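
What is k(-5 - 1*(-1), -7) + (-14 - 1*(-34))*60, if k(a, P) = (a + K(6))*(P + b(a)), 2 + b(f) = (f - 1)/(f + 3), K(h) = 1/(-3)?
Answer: 3652/3 ≈ 1217.3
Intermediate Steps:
K(h) = -⅓
b(f) = -2 + (-1 + f)/(3 + f) (b(f) = -2 + (f - 1)/(f + 3) = -2 + (-1 + f)/(3 + f))
k(a, P) = (-⅓ + a)*(P + (-7 - a)/(3 + a)) (k(a, P) = (a - ⅓)*(P + (-7 - a)/(3 + a)) = (-⅓ + a)*(P + (-7 - a)/(3 + a)))
k(-5 - 1*(-1), -7) + (-14 - 1*(-34))*60 = (7 + (-5 - 1*(-1)) - 3*(-5 - 1*(-1))*(7 + (-5 - 1*(-1))) - 7*(-1 + 3*(-5 - 1*(-1)))*(3 + (-5 - 1*(-1))))/(3*(3 + (-5 - 1*(-1)))) + (-14 - 1*(-34))*60 = (7 + (-5 + 1) - 3*(-5 + 1)*(7 + (-5 + 1)) - 7*(-1 + 3*(-5 + 1))*(3 + (-5 + 1)))/(3*(3 + (-5 + 1))) + (-14 + 34)*60 = (7 - 4 - 3*(-4)*(7 - 4) - 7*(-1 + 3*(-4))*(3 - 4))/(3*(3 - 4)) + 20*60 = (⅓)*(7 - 4 - 3*(-4)*3 - 7*(-1 - 12)*(-1))/(-1) + 1200 = (⅓)*(-1)*(7 - 4 + 36 - 7*(-13)*(-1)) + 1200 = (⅓)*(-1)*(7 - 4 + 36 - 91) + 1200 = (⅓)*(-1)*(-52) + 1200 = 52/3 + 1200 = 3652/3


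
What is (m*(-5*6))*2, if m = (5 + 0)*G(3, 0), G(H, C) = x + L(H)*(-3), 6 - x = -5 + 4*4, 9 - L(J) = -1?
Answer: 10500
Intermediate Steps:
L(J) = 10 (L(J) = 9 - 1*(-1) = 9 + 1 = 10)
x = -5 (x = 6 - (-5 + 4*4) = 6 - (-5 + 16) = 6 - 1*11 = 6 - 11 = -5)
G(H, C) = -35 (G(H, C) = -5 + 10*(-3) = -5 - 30 = -35)
m = -175 (m = (5 + 0)*(-35) = 5*(-35) = -175)
(m*(-5*6))*2 = -(-875)*6*2 = -175*(-30)*2 = 5250*2 = 10500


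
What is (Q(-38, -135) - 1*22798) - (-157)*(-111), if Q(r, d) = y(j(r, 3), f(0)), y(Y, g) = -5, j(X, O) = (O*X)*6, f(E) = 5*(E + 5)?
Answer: -40230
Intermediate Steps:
f(E) = 25 + 5*E (f(E) = 5*(5 + E) = 25 + 5*E)
j(X, O) = 6*O*X
Q(r, d) = -5
(Q(-38, -135) - 1*22798) - (-157)*(-111) = (-5 - 1*22798) - (-157)*(-111) = (-5 - 22798) - 1*17427 = -22803 - 17427 = -40230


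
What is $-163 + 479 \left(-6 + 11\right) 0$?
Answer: $-163$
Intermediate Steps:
$-163 + 479 \left(-6 + 11\right) 0 = -163 + 479 \cdot 5 \cdot 0 = -163 + 479 \cdot 0 = -163 + 0 = -163$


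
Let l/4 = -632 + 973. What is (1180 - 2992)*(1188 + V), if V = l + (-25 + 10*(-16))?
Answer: -4289004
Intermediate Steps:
l = 1364 (l = 4*(-632 + 973) = 4*341 = 1364)
V = 1179 (V = 1364 + (-25 + 10*(-16)) = 1364 + (-25 - 160) = 1364 - 185 = 1179)
(1180 - 2992)*(1188 + V) = (1180 - 2992)*(1188 + 1179) = -1812*2367 = -4289004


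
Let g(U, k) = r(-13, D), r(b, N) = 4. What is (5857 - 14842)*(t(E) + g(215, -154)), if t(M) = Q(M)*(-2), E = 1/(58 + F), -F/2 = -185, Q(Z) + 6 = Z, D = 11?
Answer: -30755655/214 ≈ -1.4372e+5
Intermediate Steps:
Q(Z) = -6 + Z
F = 370 (F = -2*(-185) = 370)
g(U, k) = 4
E = 1/428 (E = 1/(58 + 370) = 1/428 ≈ 0.0023364)
t(M) = 12 - 2*M (t(M) = (-6 + M)*(-2) = 12 - 2*M)
(5857 - 14842)*(t(E) + g(215, -154)) = (5857 - 14842)*((12 - 2*1/428) + 4) = -8985*((12 - 1/214) + 4) = -8985*(2567/214 + 4) = -8985*3423/214 = -30755655/214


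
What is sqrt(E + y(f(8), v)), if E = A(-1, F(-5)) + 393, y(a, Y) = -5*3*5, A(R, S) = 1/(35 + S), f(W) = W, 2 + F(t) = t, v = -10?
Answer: sqrt(62335)/14 ≈ 17.834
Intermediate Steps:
F(t) = -2 + t
y(a, Y) = -75 (y(a, Y) = -15*5 = -75)
E = 11005/28 (E = 1/(35 + (-2 - 5)) + 393 = 1/(35 - 7) + 393 = 1/28 + 393 = 11005/28 ≈ 393.04)
sqrt(E + y(f(8), v)) = sqrt(11005/28 - 75) = sqrt(8905/28) = sqrt(62335)/14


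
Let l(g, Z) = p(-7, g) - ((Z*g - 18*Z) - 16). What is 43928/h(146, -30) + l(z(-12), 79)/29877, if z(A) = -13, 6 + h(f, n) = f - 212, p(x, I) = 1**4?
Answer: -54677471/89631 ≈ -610.03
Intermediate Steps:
p(x, I) = 1
h(f, n) = -218 + f (h(f, n) = -6 + (f - 212) = -6 + (-212 + f) = -218 + f)
l(g, Z) = 17 + 18*Z - Z*g (l(g, Z) = 1 - ((Z*g - 18*Z) - 16) = 1 - ((-18*Z + Z*g) - 16) = 1 - (-16 - 18*Z + Z*g) = 1 + (16 + 18*Z - Z*g) = 17 + 18*Z - Z*g)
43928/h(146, -30) + l(z(-12), 79)/29877 = 43928/(-218 + 146) + (17 + 18*79 - 1*79*(-13))/29877 = 43928/(-72) + (17 + 1422 + 1027)*(1/29877) = 43928*(-1/72) + 2466*(1/29877) = -5491/9 + 822/9959 = -54677471/89631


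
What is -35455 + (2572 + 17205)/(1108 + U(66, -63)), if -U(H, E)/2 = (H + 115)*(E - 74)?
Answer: -1797619633/50702 ≈ -35455.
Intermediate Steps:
U(H, E) = -2*(-74 + E)*(115 + H) (U(H, E) = -2*(H + 115)*(E - 74) = -2*(115 + H)*(-74 + E) = -2*(-74 + E)*(115 + H))
-35455 + (2572 + 17205)/(1108 + U(66, -63)) = -35455 + (2572 + 17205)/(1108 + (17020 - 230*(-63) + 148*66 - 2*(-63)*66)) = -35455 + 19777/(1108 + (17020 + 14490 + 9768 + 8316)) = -35455 + 19777/(1108 + 49594) = -35455 + 19777/50702 = -1797619633/50702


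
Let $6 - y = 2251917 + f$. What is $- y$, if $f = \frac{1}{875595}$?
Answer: $\frac{1971762012046}{875595} \approx 2.2519 \cdot 10^{6}$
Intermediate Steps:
$f = \frac{1}{875595} \approx 1.1421 \cdot 10^{-6}$
$y = - \frac{1971762012046}{875595}$ ($y = 6 - \left(2251917 + \frac{1}{875595}\right) = 6 - \frac{1971767265616}{875595} = - \frac{1971762012046}{875595} \approx -2.2519 \cdot 10^{6}$)
$- y = \left(-1\right) \left(- \frac{1971762012046}{875595}\right) = \frac{1971762012046}{875595}$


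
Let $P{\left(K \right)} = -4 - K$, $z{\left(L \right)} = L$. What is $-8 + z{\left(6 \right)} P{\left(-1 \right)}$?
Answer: $-26$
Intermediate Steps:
$-8 + z{\left(6 \right)} P{\left(-1 \right)} = -8 + 6 \left(-4 - -1\right) = -8 + 6 \left(-4 + 1\right) = -8 + 6 \left(-3\right) = -8 - 18 = -26$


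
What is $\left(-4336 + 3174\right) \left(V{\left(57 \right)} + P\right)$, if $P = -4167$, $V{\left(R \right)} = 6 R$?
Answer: $4444650$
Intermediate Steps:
$\left(-4336 + 3174\right) \left(V{\left(57 \right)} + P\right) = \left(-4336 + 3174\right) \left(6 \cdot 57 - 4167\right) = - 1162 \left(342 - 4167\right) = \left(-1162\right) \left(-3825\right) = 4444650$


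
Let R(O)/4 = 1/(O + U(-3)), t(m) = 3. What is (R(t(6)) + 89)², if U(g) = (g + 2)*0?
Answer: 73441/9 ≈ 8160.1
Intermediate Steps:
U(g) = 0 (U(g) = (2 + g)*0 = 0)
R(O) = 4/O (R(O) = 4/(O + 0) = 4/O)
(R(t(6)) + 89)² = (4/3 + 89)² = (271/3)² = 73441/9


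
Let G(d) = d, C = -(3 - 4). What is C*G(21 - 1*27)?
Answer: -6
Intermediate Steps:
C = 1 (C = -1*(-1) = 1)
C*G(21 - 1*27) = 1*(21 - 1*27) = 1*(21 - 27) = 1*(-6) = -6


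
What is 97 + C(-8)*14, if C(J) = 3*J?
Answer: -239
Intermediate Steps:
97 + C(-8)*14 = 97 + (3*(-8))*14 = 97 - 24*14 = 97 - 336 = -239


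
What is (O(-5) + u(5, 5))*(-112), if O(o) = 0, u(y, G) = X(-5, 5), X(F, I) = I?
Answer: -560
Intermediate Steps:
u(y, G) = 5
(O(-5) + u(5, 5))*(-112) = (0 + 5)*(-112) = 5*(-112) = -560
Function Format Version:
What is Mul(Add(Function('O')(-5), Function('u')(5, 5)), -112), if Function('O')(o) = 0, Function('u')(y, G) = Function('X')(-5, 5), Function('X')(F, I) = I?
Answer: -560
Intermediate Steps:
Function('u')(y, G) = 5
Mul(Add(Function('O')(-5), Function('u')(5, 5)), -112) = Mul(Add(0, 5), -112) = Mul(5, -112) = -560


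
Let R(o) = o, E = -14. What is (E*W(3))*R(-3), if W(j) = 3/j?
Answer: 42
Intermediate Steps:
(E*W(3))*R(-3) = -42/3*(-3) = -14*1*(-3) = -14*(-3) = 42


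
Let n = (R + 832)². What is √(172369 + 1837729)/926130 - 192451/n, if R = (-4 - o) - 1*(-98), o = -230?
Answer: -192451/1336336 + √2010098/926130 ≈ -0.14248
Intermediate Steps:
R = 324 (R = (-4 - 1*(-230)) - 1*(-98) = (-4 + 230) + 98 = 226 + 98 = 324)
n = 1336336 (n = (324 + 832)² = 1156² = 1336336)
√(172369 + 1837729)/926130 - 192451/n = √(172369 + 1837729)/926130 - 192451/1336336 = √2010098*(1/926130) - 192451*1/1336336 = √2010098/926130 - 192451/1336336 = -192451/1336336 + √2010098/926130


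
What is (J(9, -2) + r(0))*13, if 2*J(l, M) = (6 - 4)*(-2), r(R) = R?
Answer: -26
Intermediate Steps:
J(l, M) = -2 (J(l, M) = ((6 - 4)*(-2))/2 = (2*(-2))/2 = (1/2)*(-4) = -2)
(J(9, -2) + r(0))*13 = (-2 + 0)*13 = -2*13 = -26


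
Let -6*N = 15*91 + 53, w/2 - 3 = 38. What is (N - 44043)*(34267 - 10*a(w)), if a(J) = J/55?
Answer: -16683257258/11 ≈ -1.5167e+9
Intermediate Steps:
w = 82 (w = 6 + 2*38 = 6 + 76 = 82)
a(J) = J/55 (a(J) = J*(1/55) = J/55)
N = -709/3 (N = -(15*91 + 53)/6 = -(1365 + 53)/6 = -1/6*1418 = -709/3 ≈ -236.33)
(N - 44043)*(34267 - 10*a(w)) = (-709/3 - 44043)*(34267 - 2*82/11) = -132838*(34267 - 10*82/55)/3 = -132838*(34267 - 164/11)/3 = -132838/3*376773/11 = -16683257258/11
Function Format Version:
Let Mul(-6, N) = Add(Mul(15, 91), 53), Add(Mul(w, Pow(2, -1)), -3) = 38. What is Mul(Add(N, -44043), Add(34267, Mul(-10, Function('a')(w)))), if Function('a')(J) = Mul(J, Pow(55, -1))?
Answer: Rational(-16683257258, 11) ≈ -1.5167e+9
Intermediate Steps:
w = 82 (w = Add(6, Mul(2, 38)) = Add(6, 76) = 82)
Function('a')(J) = Mul(Rational(1, 55), J) (Function('a')(J) = Mul(J, Rational(1, 55)) = Mul(Rational(1, 55), J))
N = Rational(-709, 3) (N = Mul(Rational(-1, 6), Add(Mul(15, 91), 53)) = Mul(Rational(-1, 6), Add(1365, 53)) = Mul(Rational(-1, 6), 1418) = Rational(-709, 3) ≈ -236.33)
Mul(Add(N, -44043), Add(34267, Mul(-10, Function('a')(w)))) = Mul(Add(Rational(-709, 3), -44043), Add(34267, Mul(-10, Mul(Rational(1, 55), 82)))) = Mul(Rational(-132838, 3), Add(34267, Mul(-10, Rational(82, 55)))) = Mul(Rational(-132838, 3), Add(34267, Rational(-164, 11))) = Mul(Rational(-132838, 3), Rational(376773, 11)) = Rational(-16683257258, 11)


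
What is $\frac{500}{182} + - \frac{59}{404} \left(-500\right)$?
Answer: $\frac{696375}{9191} \approx 75.767$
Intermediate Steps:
$\frac{500}{182} + - \frac{59}{404} \left(-500\right) = 500 \cdot \frac{1}{182} + \left(-59\right) \frac{1}{404} \left(-500\right) = \frac{250}{91} - - \frac{7375}{101} = \frac{250}{91} + \frac{7375}{101} = \frac{696375}{9191}$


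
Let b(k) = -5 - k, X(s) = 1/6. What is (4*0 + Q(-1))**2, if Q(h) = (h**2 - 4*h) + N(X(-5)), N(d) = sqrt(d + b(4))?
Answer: (30 + I*sqrt(318))**2/36 ≈ 16.167 + 29.721*I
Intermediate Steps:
X(s) = 1/6
N(d) = sqrt(-9 + d) (N(d) = sqrt(d + (-5 - 1*4)) = sqrt(d + (-5 - 4)) = sqrt(d - 9) = sqrt(-9 + d))
Q(h) = h**2 - 4*h + I*sqrt(318)/6 (Q(h) = (h**2 - 4*h) + sqrt(-9 + 1/6) = (h**2 - 4*h) + sqrt(-53/6) = (h**2 - 4*h) + I*sqrt(318)/6 = h**2 - 4*h + I*sqrt(318)/6)
(4*0 + Q(-1))**2 = (4*0 + ((-1)**2 - 4*(-1) + I*sqrt(318)/6))**2 = (0 + (1 + 4 + I*sqrt(318)/6))**2 = (0 + (5 + I*sqrt(318)/6))**2 = (5 + I*sqrt(318)/6)**2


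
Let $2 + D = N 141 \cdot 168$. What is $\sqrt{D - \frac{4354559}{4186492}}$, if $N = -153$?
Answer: $\frac{i \sqrt{15880374115200781513}}{2093246} \approx 1903.8 i$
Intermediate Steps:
$D = -3624266$ ($D = -2 + \left(-153\right) 141 \cdot 168 = -2 - 3624264 = -3624266$)
$\sqrt{D - \frac{4354559}{4186492}} = \sqrt{-3624266 - \frac{4354559}{4186492}} = \sqrt{- \frac{15172964969431}{4186492}} = \frac{i \sqrt{15880374115200781513}}{2093246}$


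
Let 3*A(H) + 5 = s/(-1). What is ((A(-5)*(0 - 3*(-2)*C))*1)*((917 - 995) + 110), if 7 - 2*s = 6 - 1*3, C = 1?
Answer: -448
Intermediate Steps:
s = 2 (s = 7/2 - (6 - 1*3)/2 = 7/2 - (6 - 3)/2 = 7/2 - 1/2*3 = 7/2 - 3/2 = 2)
A(H) = -7/3 (A(H) = -5/3 + (2/(-1))/3 = -5/3 + (2*(-1))/3 = -5/3 + (1/3)*(-2) = -5/3 - 2/3 = -7/3)
((A(-5)*(0 - 3*(-2)*C))*1)*((917 - 995) + 110) = (-7*(0 - 3*(-2))/3*1)*((917 - 995) + 110) = (-7*(0 - (-6))/3*1)*(-78 + 110) = (-7*(0 - 1*(-6))/3*1)*32 = (-7*(0 + 6)/3*1)*32 = (-7/3*6*1)*32 = -14*1*32 = -14*32 = -448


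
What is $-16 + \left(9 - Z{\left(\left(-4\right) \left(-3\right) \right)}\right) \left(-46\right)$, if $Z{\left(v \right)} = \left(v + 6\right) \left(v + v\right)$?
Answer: $19442$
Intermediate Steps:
$Z{\left(v \right)} = 2 v \left(6 + v\right)$ ($Z{\left(v \right)} = \left(6 + v\right) 2 v = 2 v \left(6 + v\right)$)
$-16 + \left(9 - Z{\left(\left(-4\right) \left(-3\right) \right)}\right) \left(-46\right) = -16 + \left(9 - 2 \left(\left(-4\right) \left(-3\right)\right) \left(6 - -12\right)\right) \left(-46\right) = -16 + \left(9 - 2 \cdot 12 \left(6 + 12\right)\right) \left(-46\right) = -16 + \left(9 - 2 \cdot 12 \cdot 18\right) \left(-46\right) = -16 + \left(9 - 432\right) \left(-46\right) = -16 - -19458 = -16 + 19458 = 19442$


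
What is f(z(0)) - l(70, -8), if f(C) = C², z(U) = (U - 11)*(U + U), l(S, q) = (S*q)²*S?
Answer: -21952000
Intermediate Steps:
l(S, q) = S³*q² (l(S, q) = (S²*q²)*S = S³*q²)
z(U) = 2*U*(-11 + U) (z(U) = (-11 + U)*(2*U) = 2*U*(-11 + U))
f(z(0)) - l(70, -8) = (2*0*(-11 + 0))² - 70³*(-8)² = (2*0*(-11))² - 343000*64 = 0² - 1*21952000 = 0 - 21952000 = -21952000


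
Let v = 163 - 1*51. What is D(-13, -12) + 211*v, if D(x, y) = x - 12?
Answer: 23607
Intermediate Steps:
D(x, y) = -12 + x
v = 112 (v = 163 - 51 = 112)
D(-13, -12) + 211*v = (-12 - 13) + 211*112 = -25 + 23632 = 23607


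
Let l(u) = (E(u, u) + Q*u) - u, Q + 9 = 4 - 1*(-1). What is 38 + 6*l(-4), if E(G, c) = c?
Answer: 134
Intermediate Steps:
Q = -4 (Q = -9 + (4 - 1*(-1)) = -9 + (4 + 1) = -9 + 5 = -4)
l(u) = -4*u (l(u) = (u - 4*u) - u = -3*u - u = -4*u)
38 + 6*l(-4) = 38 + 6*(-4*(-4)) = 38 + 6*16 = 38 + 96 = 134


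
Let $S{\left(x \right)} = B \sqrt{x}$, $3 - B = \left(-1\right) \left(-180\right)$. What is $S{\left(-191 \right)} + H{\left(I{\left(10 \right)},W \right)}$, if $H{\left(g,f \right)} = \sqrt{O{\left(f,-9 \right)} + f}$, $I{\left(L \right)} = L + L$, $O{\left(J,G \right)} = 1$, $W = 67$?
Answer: $2 \sqrt{17} - 177 i \sqrt{191} \approx 8.2462 - 2446.2 i$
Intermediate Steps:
$B = -177$ ($B = 3 - \left(-1\right) \left(-180\right) = 3 - 180 = -177$)
$I{\left(L \right)} = 2 L$
$H{\left(g,f \right)} = \sqrt{1 + f}$
$S{\left(x \right)} = - 177 \sqrt{x}$
$S{\left(-191 \right)} + H{\left(I{\left(10 \right)},W \right)} = - 177 \sqrt{-191} + \sqrt{1 + 67} = - 177 i \sqrt{191} + \sqrt{68} = - 177 i \sqrt{191} + 2 \sqrt{17} = 2 \sqrt{17} - 177 i \sqrt{191}$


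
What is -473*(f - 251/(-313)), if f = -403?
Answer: 59545024/313 ≈ 1.9024e+5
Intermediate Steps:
-473*(f - 251/(-313)) = -473*(-403 - 251/(-313)) = -473*(-403 - 251*(-1/313)) = -473*(-403 + 251/313) = -473*(-125888/313) = 59545024/313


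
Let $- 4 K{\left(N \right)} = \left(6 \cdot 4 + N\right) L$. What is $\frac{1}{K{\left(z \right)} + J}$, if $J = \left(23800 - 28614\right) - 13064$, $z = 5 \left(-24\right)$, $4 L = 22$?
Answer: $- \frac{1}{17746} \approx -5.6351 \cdot 10^{-5}$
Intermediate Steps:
$L = \frac{11}{2}$ ($L = \frac{1}{4} \cdot 22 = \frac{11}{2} \approx 5.5$)
$z = -120$
$J = -17878$ ($J = -4814 - 13064 = -17878$)
$K{\left(N \right)} = -33 - \frac{11 N}{8}$ ($K{\left(N \right)} = - \frac{\left(6 \cdot 4 + N\right) \frac{11}{2}}{4} = - \frac{\left(24 + N\right) \frac{11}{2}}{4} = - \frac{132 + \frac{11 N}{2}}{4} = -33 - \frac{11 N}{8}$)
$\frac{1}{K{\left(z \right)} + J} = \frac{1}{\left(-33 - -165\right) - 17878} = \frac{1}{\left(-33 + 165\right) - 17878} = \frac{1}{132 - 17878} = \frac{1}{-17746} = - \frac{1}{17746}$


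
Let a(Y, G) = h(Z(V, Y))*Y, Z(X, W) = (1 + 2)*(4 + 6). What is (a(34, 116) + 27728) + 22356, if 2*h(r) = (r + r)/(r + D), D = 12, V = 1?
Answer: 350758/7 ≈ 50108.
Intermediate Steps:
Z(X, W) = 30 (Z(X, W) = 3*10 = 30)
h(r) = r/(12 + r) (h(r) = ((r + r)/(r + 12))/2 = ((2*r)/(12 + r))/2 = (2*r/(12 + r))/2 = r/(12 + r))
a(Y, G) = 5*Y/7 (a(Y, G) = (30/(12 + 30))*Y = (30/42)*Y = (30*(1/42))*Y = 5*Y/7)
(a(34, 116) + 27728) + 22356 = ((5/7)*34 + 27728) + 22356 = (170/7 + 27728) + 22356 = 194266/7 + 22356 = 350758/7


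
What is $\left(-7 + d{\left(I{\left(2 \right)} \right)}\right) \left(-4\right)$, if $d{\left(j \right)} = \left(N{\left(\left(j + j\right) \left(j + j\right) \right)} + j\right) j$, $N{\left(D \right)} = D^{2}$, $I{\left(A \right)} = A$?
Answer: $-2036$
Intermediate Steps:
$d{\left(j \right)} = j \left(j + 16 j^{4}\right)$ ($d{\left(j \right)} = \left(\left(\left(j + j\right) \left(j + j\right)\right)^{2} + j\right) j = \left(\left(2 j 2 j\right)^{2} + j\right) j = \left(\left(4 j^{2}\right)^{2} + j\right) j = \left(16 j^{4} + j\right) j = \left(j + 16 j^{4}\right) j = j \left(j + 16 j^{4}\right)$)
$\left(-7 + d{\left(I{\left(2 \right)} \right)}\right) \left(-4\right) = \left(-7 + \left(2^{2} + 16 \cdot 2^{5}\right)\right) \left(-4\right) = \left(-7 + \left(4 + 16 \cdot 32\right)\right) \left(-4\right) = \left(-7 + \left(4 + 512\right)\right) \left(-4\right) = \left(-7 + 516\right) \left(-4\right) = 509 \left(-4\right) = -2036$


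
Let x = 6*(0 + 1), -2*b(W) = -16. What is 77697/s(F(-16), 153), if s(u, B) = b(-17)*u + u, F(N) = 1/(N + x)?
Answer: -86330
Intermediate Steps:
b(W) = 8 (b(W) = -½*(-16) = 8)
x = 6 (x = 6*1 = 6)
F(N) = 1/(6 + N) (F(N) = 1/(N + 6) = 1/(6 + N))
s(u, B) = 9*u (s(u, B) = 8*u + u = 9*u)
77697/s(F(-16), 153) = 77697/((9/(6 - 16))) = 77697/((9/(-10))) = 77697/((9*(-⅒))) = 77697/(-9/10) = 77697*(-10/9) = -86330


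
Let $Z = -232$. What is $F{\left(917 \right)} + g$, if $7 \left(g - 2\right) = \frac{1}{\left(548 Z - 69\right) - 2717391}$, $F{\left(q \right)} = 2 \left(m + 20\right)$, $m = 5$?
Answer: $\frac{1035432943}{19912172} \approx 52.0$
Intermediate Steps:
$F{\left(q \right)} = 50$ ($F{\left(q \right)} = 2 \left(5 + 20\right) = 2 \cdot 25 = 50$)
$g = \frac{39824343}{19912172}$ ($g = 2 + \frac{1}{7 \left(\left(548 \left(-232\right) - 69\right) - 2717391\right)} = 2 + \frac{1}{7 \left(\left(-127136 - 69\right) - 2717391\right)} = 2 + \frac{1}{7 \left(-127205 - 2717391\right)} = 2 + \frac{1}{7 \left(-2844596\right)} = 2 + \frac{1}{7} \left(- \frac{1}{2844596}\right) = 2 - \frac{1}{19912172} = \frac{39824343}{19912172} \approx 2.0$)
$F{\left(917 \right)} + g = 50 + \frac{39824343}{19912172} = \frac{1035432943}{19912172}$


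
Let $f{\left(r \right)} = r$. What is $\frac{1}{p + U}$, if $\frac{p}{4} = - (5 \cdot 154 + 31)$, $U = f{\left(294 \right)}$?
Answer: $- \frac{1}{2910} \approx -0.00034364$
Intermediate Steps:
$U = 294$
$p = -3204$ ($p = 4 \left(- (5 \cdot 154 + 31)\right) = 4 \left(- (770 + 31)\right) = 4 \left(\left(-1\right) 801\right) = 4 \left(-801\right) = -3204$)
$\frac{1}{p + U} = \frac{1}{-3204 + 294} = \frac{1}{-2910} = - \frac{1}{2910}$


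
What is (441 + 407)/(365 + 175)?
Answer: 212/135 ≈ 1.5704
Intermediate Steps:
(441 + 407)/(365 + 175) = 848/540 = 848*(1/540) = 212/135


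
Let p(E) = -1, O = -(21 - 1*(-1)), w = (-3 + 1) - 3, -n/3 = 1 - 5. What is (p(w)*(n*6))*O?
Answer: 1584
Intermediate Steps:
n = 12 (n = -3*(1 - 5) = -3*(-4) = 12)
w = -5 (w = -2 - 3 = -5)
O = -22 (O = -(21 + 1) = -1*22 = -22)
(p(w)*(n*6))*O = -12*6*(-22) = -1*72*(-22) = -72*(-22) = 1584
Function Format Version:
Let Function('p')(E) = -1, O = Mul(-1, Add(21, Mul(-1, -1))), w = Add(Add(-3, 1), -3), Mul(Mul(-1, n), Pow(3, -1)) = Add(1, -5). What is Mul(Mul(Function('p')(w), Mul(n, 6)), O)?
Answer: 1584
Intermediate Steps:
n = 12 (n = Mul(-3, Add(1, -5)) = Mul(-3, -4) = 12)
w = -5 (w = Add(-2, -3) = -5)
O = -22 (O = Mul(-1, Add(21, 1)) = Mul(-1, 22) = -22)
Mul(Mul(Function('p')(w), Mul(n, 6)), O) = Mul(Mul(-1, Mul(12, 6)), -22) = Mul(Mul(-1, 72), -22) = Mul(-72, -22) = 1584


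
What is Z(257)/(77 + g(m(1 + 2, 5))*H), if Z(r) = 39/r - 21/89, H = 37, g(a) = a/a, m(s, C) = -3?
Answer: -321/434587 ≈ -0.00073863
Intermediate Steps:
g(a) = 1
Z(r) = -21/89 + 39/r (Z(r) = 39/r - 21*1/89 = 39/r - 21/89 = -21/89 + 39/r)
Z(257)/(77 + g(m(1 + 2, 5))*H) = (-21/89 + 39/257)/(77 + 1*37) = (-21/89 + 39*(1/257))/(77 + 37) = (-21/89 + 39/257)/114 = -1926/22873*1/114 = -321/434587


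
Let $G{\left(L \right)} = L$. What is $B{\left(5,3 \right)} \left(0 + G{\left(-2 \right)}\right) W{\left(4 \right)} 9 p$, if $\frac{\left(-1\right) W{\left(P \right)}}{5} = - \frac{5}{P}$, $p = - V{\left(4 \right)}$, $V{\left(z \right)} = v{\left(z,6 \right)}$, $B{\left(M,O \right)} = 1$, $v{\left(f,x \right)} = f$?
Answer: $450$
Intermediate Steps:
$V{\left(z \right)} = z$
$p = -4$ ($p = \left(-1\right) 4 = -4$)
$W{\left(P \right)} = \frac{25}{P}$ ($W{\left(P \right)} = - 5 \left(- \frac{5}{P}\right) = \frac{25}{P}$)
$B{\left(5,3 \right)} \left(0 + G{\left(-2 \right)}\right) W{\left(4 \right)} 9 p = 1 \left(0 - 2\right) \frac{25}{4} \cdot 9 \left(-4\right) = 1 \left(-2\right) 25 \cdot \frac{1}{4} \cdot 9 \left(-4\right) = \left(-2\right) \frac{25}{4} \cdot 9 \left(-4\right) = \left(- \frac{25}{2}\right) 9 \left(-4\right) = \left(- \frac{225}{2}\right) \left(-4\right) = 450$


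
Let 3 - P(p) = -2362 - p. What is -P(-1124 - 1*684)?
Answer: -557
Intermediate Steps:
P(p) = 2365 + p (P(p) = 3 - (-2362 - p) = 3 + (2362 + p) = 2365 + p)
-P(-1124 - 1*684) = -(2365 + (-1124 - 1*684)) = -(2365 + (-1124 - 684)) = -(2365 - 1808) = -1*557 = -557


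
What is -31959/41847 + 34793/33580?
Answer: 127599817/468407420 ≈ 0.27241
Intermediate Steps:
-31959/41847 + 34793/33580 = -31959*1/41847 + 34793*(1/33580) = -10653/13949 + 34793/33580 = 127599817/468407420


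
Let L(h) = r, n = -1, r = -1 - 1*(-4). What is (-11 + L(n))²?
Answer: 64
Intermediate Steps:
r = 3 (r = -1 + 4 = 3)
L(h) = 3
(-11 + L(n))² = (-11 + 3)² = (-8)² = 64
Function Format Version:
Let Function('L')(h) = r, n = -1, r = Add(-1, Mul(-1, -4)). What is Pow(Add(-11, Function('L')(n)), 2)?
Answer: 64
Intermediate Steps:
r = 3 (r = Add(-1, 4) = 3)
Function('L')(h) = 3
Pow(Add(-11, Function('L')(n)), 2) = Pow(Add(-11, 3), 2) = Pow(-8, 2) = 64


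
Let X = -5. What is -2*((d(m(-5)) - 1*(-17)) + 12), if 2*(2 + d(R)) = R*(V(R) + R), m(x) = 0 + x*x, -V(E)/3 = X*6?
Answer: -2929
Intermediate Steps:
V(E) = 90 (V(E) = -(-15)*6 = -3*(-30) = 90)
m(x) = x² (m(x) = 0 + x² = x²)
d(R) = -2 + R*(90 + R)/2 (d(R) = -2 + (R*(90 + R))/2 = -2 + R*(90 + R)/2)
-2*((d(m(-5)) - 1*(-17)) + 12) = -2*(((-2 + ((-5)²)²/2 + 45*(-5)²) - 1*(-17)) + 12) = -2*(((-2 + (½)*25² + 45*25) + 17) + 12) = -2*(((-2 + (½)*625 + 1125) + 17) + 12) = -2*(((-2 + 625/2 + 1125) + 17) + 12) = -2*((2871/2 + 17) + 12) = -2*(2905/2 + 12) = -2*2929/2 = -2929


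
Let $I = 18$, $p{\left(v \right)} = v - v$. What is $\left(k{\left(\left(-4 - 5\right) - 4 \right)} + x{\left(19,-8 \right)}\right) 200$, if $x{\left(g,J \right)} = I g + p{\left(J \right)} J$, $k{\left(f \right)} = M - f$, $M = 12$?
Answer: $73400$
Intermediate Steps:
$p{\left(v \right)} = 0$
$k{\left(f \right)} = 12 - f$
$x{\left(g,J \right)} = 18 g$ ($x{\left(g,J \right)} = 18 g + 0 J = 18 g + 0 = 18 g$)
$\left(k{\left(\left(-4 - 5\right) - 4 \right)} + x{\left(19,-8 \right)}\right) 200 = \left(\left(12 - \left(\left(-4 - 5\right) - 4\right)\right) + 18 \cdot 19\right) 200 = \left(\left(12 - \left(-9 - 4\right)\right) + 342\right) 200 = \left(\left(12 - -13\right) + 342\right) 200 = \left(\left(12 + 13\right) + 342\right) 200 = \left(25 + 342\right) 200 = 367 \cdot 200 = 73400$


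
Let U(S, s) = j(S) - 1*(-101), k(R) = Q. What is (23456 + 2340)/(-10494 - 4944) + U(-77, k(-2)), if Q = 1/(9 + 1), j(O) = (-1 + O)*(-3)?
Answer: 2572967/7719 ≈ 333.33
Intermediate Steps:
j(O) = 3 - 3*O
Q = ⅒ (Q = 1/10 = ⅒ ≈ 0.10000)
k(R) = ⅒
U(S, s) = 104 - 3*S (U(S, s) = (3 - 3*S) - 1*(-101) = (3 - 3*S) + 101 = 104 - 3*S)
(23456 + 2340)/(-10494 - 4944) + U(-77, k(-2)) = (23456 + 2340)/(-10494 - 4944) + (104 - 3*(-77)) = 25796/(-15438) + (104 + 231) = 25796*(-1/15438) + 335 = -12898/7719 + 335 = 2572967/7719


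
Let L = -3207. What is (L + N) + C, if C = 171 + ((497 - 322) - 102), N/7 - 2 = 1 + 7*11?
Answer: -2403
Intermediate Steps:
N = 560 (N = 14 + 7*(1 + 7*11) = 14 + 7*(1 + 77) = 14 + 7*78 = 14 + 546 = 560)
C = 244 (C = 171 + (175 - 102) = 171 + 73 = 244)
(L + N) + C = (-3207 + 560) + 244 = -2647 + 244 = -2403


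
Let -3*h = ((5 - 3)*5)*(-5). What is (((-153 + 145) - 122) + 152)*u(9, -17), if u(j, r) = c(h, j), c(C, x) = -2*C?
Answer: -2200/3 ≈ -733.33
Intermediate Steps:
h = 50/3 (h = -(5 - 3)*5*(-5)/3 = -2*5*(-5)/3 = -10*(-5)/3 = -⅓*(-50) = 50/3 ≈ 16.667)
u(j, r) = -100/3 (u(j, r) = -2*50/3 = -100/3)
(((-153 + 145) - 122) + 152)*u(9, -17) = (((-153 + 145) - 122) + 152)*(-100/3) = ((-8 - 122) + 152)*(-100/3) = (-130 + 152)*(-100/3) = 22*(-100/3) = -2200/3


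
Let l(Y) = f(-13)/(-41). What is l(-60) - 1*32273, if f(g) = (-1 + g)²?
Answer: -1323389/41 ≈ -32278.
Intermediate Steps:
l(Y) = -196/41 (l(Y) = (-1 - 13)²/(-41) = (-14)²*(-1/41) = 196*(-1/41) = -196/41)
l(-60) - 1*32273 = -196/41 - 1*32273 = -196/41 - 32273 = -1323389/41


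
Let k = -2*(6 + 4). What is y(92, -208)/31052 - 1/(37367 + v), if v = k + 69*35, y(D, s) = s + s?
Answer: -4143011/308672406 ≈ -0.013422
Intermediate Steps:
y(D, s) = 2*s
k = -20 (k = -2*10 = -20)
v = 2395 (v = -20 + 69*35 = -20 + 2415 = 2395)
y(92, -208)/31052 - 1/(37367 + v) = (2*(-208))/31052 - 1/(37367 + 2395) = -416*1/31052 - 1/39762 = -104/7763 - 1*1/39762 = -104/7763 - 1/39762 = -4143011/308672406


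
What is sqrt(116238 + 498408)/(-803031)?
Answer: -sqrt(68294)/267677 ≈ -0.00097629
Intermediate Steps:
sqrt(116238 + 498408)/(-803031) = sqrt(614646)*(-1/803031) = (3*sqrt(68294))*(-1/803031) = -sqrt(68294)/267677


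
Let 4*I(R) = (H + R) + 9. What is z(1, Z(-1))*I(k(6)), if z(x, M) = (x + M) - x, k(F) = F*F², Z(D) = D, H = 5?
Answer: -115/2 ≈ -57.500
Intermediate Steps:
k(F) = F³
I(R) = 7/2 + R/4 (I(R) = ((5 + R) + 9)/4 = (14 + R)/4 = 7/2 + R/4)
z(x, M) = M (z(x, M) = (M + x) - x = M)
z(1, Z(-1))*I(k(6)) = -(7/2 + (¼)*6³) = -(7/2 + (¼)*216) = -(7/2 + 54) = -1*115/2 = -115/2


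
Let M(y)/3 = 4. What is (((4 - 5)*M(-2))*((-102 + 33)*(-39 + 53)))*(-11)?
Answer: -127512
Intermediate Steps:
M(y) = 12 (M(y) = 3*4 = 12)
(((4 - 5)*M(-2))*((-102 + 33)*(-39 + 53)))*(-11) = (((4 - 5)*12)*((-102 + 33)*(-39 + 53)))*(-11) = ((-1*12)*(-69*14))*(-11) = -12*(-966)*(-11) = 11592*(-11) = -127512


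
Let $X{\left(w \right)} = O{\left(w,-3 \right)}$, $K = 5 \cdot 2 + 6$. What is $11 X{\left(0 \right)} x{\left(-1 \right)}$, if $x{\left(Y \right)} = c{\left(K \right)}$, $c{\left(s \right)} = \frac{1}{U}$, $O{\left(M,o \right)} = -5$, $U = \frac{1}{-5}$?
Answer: $275$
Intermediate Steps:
$U = - \frac{1}{5} \approx -0.2$
$K = 16$ ($K = 10 + 6 = 16$)
$X{\left(w \right)} = -5$
$c{\left(s \right)} = -5$ ($c{\left(s \right)} = \frac{1}{- \frac{1}{5}} = -5$)
$x{\left(Y \right)} = -5$
$11 X{\left(0 \right)} x{\left(-1 \right)} = 11 \left(-5\right) \left(-5\right) = \left(-55\right) \left(-5\right) = 275$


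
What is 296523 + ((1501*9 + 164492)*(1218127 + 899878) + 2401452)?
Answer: 377009705980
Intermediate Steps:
296523 + ((1501*9 + 164492)*(1218127 + 899878) + 2401452) = 296523 + ((13509 + 164492)*2118005 + 2401452) = 296523 + (178001*2118005 + 2401452) = 296523 + (377007008005 + 2401452) = 296523 + 377009409457 = 377009705980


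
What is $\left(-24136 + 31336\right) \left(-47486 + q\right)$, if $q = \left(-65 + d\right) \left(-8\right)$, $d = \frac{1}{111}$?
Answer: $- \frac{12511761600}{37} \approx -3.3816 \cdot 10^{8}$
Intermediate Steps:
$d = \frac{1}{111} \approx 0.009009$
$q = \frac{57712}{111}$ ($q = \left(-65 + \frac{1}{111}\right) \left(-8\right) = \left(- \frac{7214}{111}\right) \left(-8\right) = \frac{57712}{111} \approx 519.93$)
$\left(-24136 + 31336\right) \left(-47486 + q\right) = \left(-24136 + 31336\right) \left(-47486 + \frac{57712}{111}\right) = 7200 \left(- \frac{5213234}{111}\right) = - \frac{12511761600}{37}$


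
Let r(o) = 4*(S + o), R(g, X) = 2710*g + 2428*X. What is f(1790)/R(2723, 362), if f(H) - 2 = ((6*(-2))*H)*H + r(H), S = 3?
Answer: -19221013/4129133 ≈ -4.6550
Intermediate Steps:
R(g, X) = 2428*X + 2710*g
r(o) = 12 + 4*o (r(o) = 4*(3 + o) = 12 + 4*o)
f(H) = 14 - 12*H² + 4*H (f(H) = 2 + (((6*(-2))*H)*H + (12 + 4*H)) = 2 + ((-12*H)*H + (12 + 4*H)) = 2 + (-12*H² + (12 + 4*H)) = 2 + (12 - 12*H² + 4*H) = 14 - 12*H² + 4*H)
f(1790)/R(2723, 362) = (14 - 12*1790² + 4*1790)/(2428*362 + 2710*2723) = (14 - 12*3204100 + 7160)/(878936 + 7379330) = (14 - 38449200 + 7160)/8258266 = -38442026*1/8258266 = -19221013/4129133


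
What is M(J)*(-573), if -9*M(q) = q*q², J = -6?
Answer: -13752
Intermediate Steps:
M(q) = -q³/9 (M(q) = -q*q²/9 = -q³/9)
M(J)*(-573) = -⅑*(-6)³*(-573) = -⅑*(-216)*(-573) = 24*(-573) = -13752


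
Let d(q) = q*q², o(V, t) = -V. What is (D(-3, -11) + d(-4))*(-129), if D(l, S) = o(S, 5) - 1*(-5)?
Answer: 6192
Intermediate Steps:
D(l, S) = 5 - S (D(l, S) = -S - 1*(-5) = -S + 5 = 5 - S)
d(q) = q³
(D(-3, -11) + d(-4))*(-129) = ((5 - 1*(-11)) + (-4)³)*(-129) = ((5 + 11) - 64)*(-129) = (16 - 64)*(-129) = -48*(-129) = 6192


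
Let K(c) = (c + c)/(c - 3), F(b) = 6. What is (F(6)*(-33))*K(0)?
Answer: 0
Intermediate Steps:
K(c) = 2*c/(-3 + c) (K(c) = (2*c)/(-3 + c) = 2*c/(-3 + c))
(F(6)*(-33))*K(0) = (6*(-33))*(2*0/(-3 + 0)) = -396*0/(-3) = -396*0*(-1)/3 = -198*0 = 0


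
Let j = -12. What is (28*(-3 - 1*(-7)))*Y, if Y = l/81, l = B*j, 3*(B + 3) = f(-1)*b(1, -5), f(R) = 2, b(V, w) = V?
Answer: 3136/81 ≈ 38.716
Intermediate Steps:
B = -7/3 (B = -3 + (2*1)/3 = -3 + (⅓)*2 = -3 + ⅔ = -7/3 ≈ -2.3333)
l = 28 (l = -7/3*(-12) = 28)
Y = 28/81 ≈ 0.34568
(28*(-3 - 1*(-7)))*Y = (28*(-3 - 1*(-7)))*(28/81) = (28*(-3 + 7))*(28/81) = (28*4)*(28/81) = 112*(28/81) = 3136/81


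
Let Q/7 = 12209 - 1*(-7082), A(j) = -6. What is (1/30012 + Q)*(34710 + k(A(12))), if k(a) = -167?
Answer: 139993467761635/30012 ≈ 4.6646e+9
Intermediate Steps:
Q = 135037 (Q = 7*(12209 - 1*(-7082)) = 7*(12209 + 7082) = 7*19291 = 135037)
(1/30012 + Q)*(34710 + k(A(12))) = (1/30012 + 135037)*(34710 - 167) = (1/30012 + 135037)*34543 = (4052730445/30012)*34543 = 139993467761635/30012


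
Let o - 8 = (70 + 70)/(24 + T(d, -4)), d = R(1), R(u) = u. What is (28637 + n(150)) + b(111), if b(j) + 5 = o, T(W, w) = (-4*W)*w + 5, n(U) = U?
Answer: 259138/9 ≈ 28793.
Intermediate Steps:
d = 1
T(W, w) = 5 - 4*W*w (T(W, w) = -4*W*w + 5 = 5 - 4*W*w)
o = 100/9 (o = 8 + (70 + 70)/(24 + (5 - 4*1*(-4))) = 8 + 140/(24 + (5 + 16)) = 8 + 140/(24 + 21) = 8 + 140/45 = 8 + 140*(1/45) = 8 + 28/9 = 100/9 ≈ 11.111)
b(j) = 55/9 (b(j) = -5 + 100/9 = 55/9)
(28637 + n(150)) + b(111) = (28637 + 150) + 55/9 = 28787 + 55/9 = 259138/9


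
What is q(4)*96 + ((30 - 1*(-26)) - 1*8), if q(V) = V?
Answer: 432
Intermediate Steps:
q(4)*96 + ((30 - 1*(-26)) - 1*8) = 4*96 + ((30 - 1*(-26)) - 1*8) = 384 + ((30 + 26) - 8) = 384 + (56 - 8) = 384 + 48 = 432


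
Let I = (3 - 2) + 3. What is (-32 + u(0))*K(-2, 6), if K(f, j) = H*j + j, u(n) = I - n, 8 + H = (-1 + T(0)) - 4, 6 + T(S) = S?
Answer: 3024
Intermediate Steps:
T(S) = -6 + S
I = 4 (I = 1 + 3 = 4)
H = -19 (H = -8 + ((-1 + (-6 + 0)) - 4) = -8 + ((-1 - 6) - 4) = -8 + (-7 - 4) = -8 - 11 = -19)
u(n) = 4 - n
K(f, j) = -18*j (K(f, j) = -19*j + j = -18*j)
(-32 + u(0))*K(-2, 6) = (-32 + (4 - 1*0))*(-18*6) = (-32 + (4 + 0))*(-108) = (-32 + 4)*(-108) = -28*(-108) = 3024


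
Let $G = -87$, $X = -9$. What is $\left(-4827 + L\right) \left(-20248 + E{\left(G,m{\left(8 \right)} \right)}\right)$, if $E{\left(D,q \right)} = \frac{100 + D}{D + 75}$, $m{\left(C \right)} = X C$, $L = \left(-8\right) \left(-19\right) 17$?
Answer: $\frac{545024327}{12} \approx 4.5419 \cdot 10^{7}$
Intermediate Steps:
$L = 2584$ ($L = 152 \cdot 17 = 2584$)
$m{\left(C \right)} = - 9 C$
$E{\left(D,q \right)} = \frac{100 + D}{75 + D}$
$\left(-4827 + L\right) \left(-20248 + E{\left(G,m{\left(8 \right)} \right)}\right) = \left(-4827 + 2584\right) \left(-20248 + \frac{100 - 87}{75 - 87}\right) = - 2243 \left(-20248 + \frac{1}{-12} \cdot 13\right) = - 2243 \left(-20248 - \frac{13}{12}\right) = \left(-2243\right) \left(- \frac{242989}{12}\right) = \frac{545024327}{12}$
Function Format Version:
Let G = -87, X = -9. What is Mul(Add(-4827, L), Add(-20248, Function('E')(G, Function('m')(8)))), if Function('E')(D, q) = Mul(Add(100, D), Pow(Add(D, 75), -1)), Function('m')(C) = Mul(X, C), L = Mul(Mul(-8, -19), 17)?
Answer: Rational(545024327, 12) ≈ 4.5419e+7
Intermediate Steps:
L = 2584 (L = Mul(152, 17) = 2584)
Function('m')(C) = Mul(-9, C)
Function('E')(D, q) = Mul(Pow(Add(75, D), -1), Add(100, D)) (Function('E')(D, q) = Mul(Add(100, D), Pow(Add(75, D), -1)) = Mul(Pow(Add(75, D), -1), Add(100, D)))
Mul(Add(-4827, L), Add(-20248, Function('E')(G, Function('m')(8)))) = Mul(Add(-4827, 2584), Add(-20248, Mul(Pow(Add(75, -87), -1), Add(100, -87)))) = Mul(-2243, Add(-20248, Mul(Pow(-12, -1), 13))) = Mul(-2243, Add(-20248, Mul(Rational(-1, 12), 13))) = Mul(-2243, Add(-20248, Rational(-13, 12))) = Mul(-2243, Rational(-242989, 12)) = Rational(545024327, 12)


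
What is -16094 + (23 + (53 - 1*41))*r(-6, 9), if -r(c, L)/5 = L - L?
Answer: -16094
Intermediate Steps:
r(c, L) = 0 (r(c, L) = -5*(L - L) = -5*0 = 0)
-16094 + (23 + (53 - 1*41))*r(-6, 9) = -16094 + (23 + (53 - 1*41))*0 = -16094 + (23 + (53 - 41))*0 = -16094 + (23 + 12)*0 = -16094 + 35*0 = -16094 + 0 = -16094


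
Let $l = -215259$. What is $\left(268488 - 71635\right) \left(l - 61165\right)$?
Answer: $-54414893672$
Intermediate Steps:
$\left(268488 - 71635\right) \left(l - 61165\right) = \left(268488 - 71635\right) \left(-215259 - 61165\right) = 196853 \left(-276424\right) = -54414893672$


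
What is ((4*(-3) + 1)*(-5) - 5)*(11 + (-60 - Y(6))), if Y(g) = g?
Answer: -2750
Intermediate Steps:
((4*(-3) + 1)*(-5) - 5)*(11 + (-60 - Y(6))) = ((4*(-3) + 1)*(-5) - 5)*(11 + (-60 - 1*6)) = ((-12 + 1)*(-5) - 5)*(11 + (-60 - 6)) = (-11*(-5) - 5)*(11 - 66) = (55 - 5)*(-55) = 50*(-55) = -2750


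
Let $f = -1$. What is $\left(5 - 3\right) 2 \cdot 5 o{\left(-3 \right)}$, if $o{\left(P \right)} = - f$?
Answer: $20$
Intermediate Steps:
$o{\left(P \right)} = 1$ ($o{\left(P \right)} = \left(-1\right) \left(-1\right) = 1$)
$\left(5 - 3\right) 2 \cdot 5 o{\left(-3 \right)} = \left(5 - 3\right) 2 \cdot 5 \cdot 1 = 2 \cdot 2 \cdot 5 \cdot 1 = 4 \cdot 5 \cdot 1 = 20 \cdot 1 = 20$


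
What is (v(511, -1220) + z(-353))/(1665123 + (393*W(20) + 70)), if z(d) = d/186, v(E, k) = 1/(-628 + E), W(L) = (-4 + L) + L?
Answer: -13829/12181939614 ≈ -1.1352e-6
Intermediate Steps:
W(L) = -4 + 2*L
z(d) = d/186 (z(d) = d*(1/186) = d/186)
(v(511, -1220) + z(-353))/(1665123 + (393*W(20) + 70)) = (1/(-628 + 511) + (1/186)*(-353))/(1665123 + (393*(-4 + 2*20) + 70)) = (1/(-117) - 353/186)/(1665123 + (393*(-4 + 40) + 70)) = (-1/117 - 353/186)/(1665123 + (393*36 + 70)) = -13829/(7254*(1665123 + (14148 + 70))) = -13829/(7254*(1665123 + 14218)) = -13829/7254/1679341 = -13829/7254*1/1679341 = -13829/12181939614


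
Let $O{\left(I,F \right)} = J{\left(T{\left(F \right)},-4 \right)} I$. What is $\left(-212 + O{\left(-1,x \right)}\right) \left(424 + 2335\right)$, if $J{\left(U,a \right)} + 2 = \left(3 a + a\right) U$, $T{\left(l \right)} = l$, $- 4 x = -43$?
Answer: $-104842$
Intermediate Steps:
$x = \frac{43}{4}$ ($x = \left(- \frac{1}{4}\right) \left(-43\right) = \frac{43}{4} \approx 10.75$)
$J{\left(U,a \right)} = -2 + 4 U a$ ($J{\left(U,a \right)} = -2 + \left(3 a + a\right) U = -2 + 4 a U = -2 + 4 U a$)
$O{\left(I,F \right)} = I \left(-2 - 16 F\right)$ ($O{\left(I,F \right)} = \left(-2 + 4 F \left(-4\right)\right) I = \left(-2 - 16 F\right) I = I \left(-2 - 16 F\right)$)
$\left(-212 + O{\left(-1,x \right)}\right) \left(424 + 2335\right) = \left(-212 + 2 \left(-1\right) \left(-1 - 86\right)\right) \left(424 + 2335\right) = \left(-212 + 2 \left(-1\right) \left(-1 - 86\right)\right) 2759 = \left(-212 + 2 \left(-1\right) \left(-87\right)\right) 2759 = \left(-212 + 174\right) 2759 = \left(-38\right) 2759 = -104842$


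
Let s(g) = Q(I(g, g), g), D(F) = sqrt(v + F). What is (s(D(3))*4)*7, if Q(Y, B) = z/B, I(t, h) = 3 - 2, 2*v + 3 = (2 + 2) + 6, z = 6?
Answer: 168*sqrt(26)/13 ≈ 65.895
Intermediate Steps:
v = 7/2 (v = -3/2 + ((2 + 2) + 6)/2 = -3/2 + (4 + 6)/2 = -3/2 + (1/2)*10 = -3/2 + 5 = 7/2 ≈ 3.5000)
I(t, h) = 1
D(F) = sqrt(7/2 + F)
Q(Y, B) = 6/B
s(g) = 6/g
(s(D(3))*4)*7 = ((6/((sqrt(14 + 4*3)/2)))*4)*7 = ((6/((sqrt(14 + 12)/2)))*4)*7 = ((6/((sqrt(26)/2)))*4)*7 = ((6*(sqrt(26)/13))*4)*7 = ((6*sqrt(26)/13)*4)*7 = (24*sqrt(26)/13)*7 = 168*sqrt(26)/13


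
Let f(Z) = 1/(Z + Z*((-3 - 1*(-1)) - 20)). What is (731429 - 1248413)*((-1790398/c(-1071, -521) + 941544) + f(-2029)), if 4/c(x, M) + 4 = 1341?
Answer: 4387270007312028772/14203 ≈ 3.0890e+14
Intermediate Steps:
c(x, M) = 4/1337 (c(x, M) = 4/(-4 + 1341) = 4/1337)
f(Z) = -1/(21*Z) (f(Z) = 1/(Z + Z*((-3 + 1) - 20)) = 1/(Z + Z*(-2 - 20)) = 1/(Z + Z*(-22)) = 1/(Z - 22*Z) = 1/(-21*Z) = -1/(21*Z))
(731429 - 1248413)*((-1790398/c(-1071, -521) + 941544) + f(-2029)) = (731429 - 1248413)*((-1790398/4/1337 + 941544) - 1/21/(-2029)) = -516984*((-1790398*1337/4 + 941544) - 1/21*(-1/2029)) = -516984*((-1196881063/2 + 941544) + 1/42609) = -516984*(-1194997975/2 + 1/42609) = -516984*(-50917668716773/85218) = 4387270007312028772/14203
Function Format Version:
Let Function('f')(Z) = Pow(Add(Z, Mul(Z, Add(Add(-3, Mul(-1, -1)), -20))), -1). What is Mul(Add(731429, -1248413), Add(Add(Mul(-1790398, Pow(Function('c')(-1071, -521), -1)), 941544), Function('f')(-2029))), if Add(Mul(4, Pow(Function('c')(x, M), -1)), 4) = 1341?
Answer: Rational(4387270007312028772, 14203) ≈ 3.0890e+14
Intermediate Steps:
Function('c')(x, M) = Rational(4, 1337) (Function('c')(x, M) = Mul(4, Pow(Add(-4, 1341), -1)) = Mul(4, Pow(1337, -1)) = Mul(4, Rational(1, 1337)) = Rational(4, 1337))
Function('f')(Z) = Mul(Rational(-1, 21), Pow(Z, -1)) (Function('f')(Z) = Pow(Add(Z, Mul(Z, Add(Add(-3, 1), -20))), -1) = Pow(Add(Z, Mul(Z, Add(-2, -20))), -1) = Pow(Add(Z, Mul(Z, -22)), -1) = Pow(Add(Z, Mul(-22, Z)), -1) = Pow(Mul(-21, Z), -1) = Mul(Rational(-1, 21), Pow(Z, -1)))
Mul(Add(731429, -1248413), Add(Add(Mul(-1790398, Pow(Function('c')(-1071, -521), -1)), 941544), Function('f')(-2029))) = Mul(Add(731429, -1248413), Add(Add(Mul(-1790398, Pow(Rational(4, 1337), -1)), 941544), Mul(Rational(-1, 21), Pow(-2029, -1)))) = Mul(-516984, Add(Add(Mul(-1790398, Rational(1337, 4)), 941544), Mul(Rational(-1, 21), Rational(-1, 2029)))) = Mul(-516984, Add(Add(Rational(-1196881063, 2), 941544), Rational(1, 42609))) = Mul(-516984, Add(Rational(-1194997975, 2), Rational(1, 42609))) = Mul(-516984, Rational(-50917668716773, 85218)) = Rational(4387270007312028772, 14203)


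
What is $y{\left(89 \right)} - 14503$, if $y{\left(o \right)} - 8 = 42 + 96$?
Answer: $-14357$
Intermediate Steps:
$y{\left(o \right)} = 146$ ($y{\left(o \right)} = 8 + \left(42 + 96\right) = 8 + 138 = 146$)
$y{\left(89 \right)} - 14503 = 146 - 14503 = -14357$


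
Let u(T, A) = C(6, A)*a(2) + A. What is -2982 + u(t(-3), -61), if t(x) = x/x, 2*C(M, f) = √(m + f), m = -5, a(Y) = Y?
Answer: -3043 + I*√66 ≈ -3043.0 + 8.124*I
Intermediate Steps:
C(M, f) = √(-5 + f)/2
t(x) = 1
u(T, A) = A + √(-5 + A) (u(T, A) = (√(-5 + A)/2)*2 + A = √(-5 + A) + A = A + √(-5 + A))
-2982 + u(t(-3), -61) = -2982 + (-61 + √(-5 - 61)) = -2982 + (-61 + √(-66)) = -2982 + (-61 + I*√66) = -3043 + I*√66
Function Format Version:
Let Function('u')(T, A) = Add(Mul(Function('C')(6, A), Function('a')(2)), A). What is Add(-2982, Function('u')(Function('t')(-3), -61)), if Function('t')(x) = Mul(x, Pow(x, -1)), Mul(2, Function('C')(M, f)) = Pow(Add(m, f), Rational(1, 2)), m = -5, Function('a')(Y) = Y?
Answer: Add(-3043, Mul(I, Pow(66, Rational(1, 2)))) ≈ Add(-3043.0, Mul(8.1240, I))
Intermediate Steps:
Function('C')(M, f) = Mul(Rational(1, 2), Pow(Add(-5, f), Rational(1, 2)))
Function('t')(x) = 1
Function('u')(T, A) = Add(A, Pow(Add(-5, A), Rational(1, 2))) (Function('u')(T, A) = Add(Mul(Mul(Rational(1, 2), Pow(Add(-5, A), Rational(1, 2))), 2), A) = Add(Pow(Add(-5, A), Rational(1, 2)), A) = Add(A, Pow(Add(-5, A), Rational(1, 2))))
Add(-2982, Function('u')(Function('t')(-3), -61)) = Add(-2982, Add(-61, Pow(Add(-5, -61), Rational(1, 2)))) = Add(-2982, Add(-61, Pow(-66, Rational(1, 2)))) = Add(-2982, Add(-61, Mul(I, Pow(66, Rational(1, 2))))) = Add(-3043, Mul(I, Pow(66, Rational(1, 2))))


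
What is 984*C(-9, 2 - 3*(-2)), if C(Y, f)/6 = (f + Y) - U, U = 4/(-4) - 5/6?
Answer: 4920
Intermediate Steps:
U = -11/6 (U = 4*(-¼) - 5*⅙ = -1 - ⅚ = -11/6 ≈ -1.8333)
C(Y, f) = 11 + 6*Y + 6*f (C(Y, f) = 6*((f + Y) - 1*(-11/6)) = 6*((Y + f) + 11/6) = 6*(11/6 + Y + f) = 11 + 6*Y + 6*f)
984*C(-9, 2 - 3*(-2)) = 984*(11 + 6*(-9) + 6*(2 - 3*(-2))) = 984*(11 - 54 + 6*(2 + 6)) = 984*(11 - 54 + 6*8) = 984*(11 - 54 + 48) = 984*5 = 4920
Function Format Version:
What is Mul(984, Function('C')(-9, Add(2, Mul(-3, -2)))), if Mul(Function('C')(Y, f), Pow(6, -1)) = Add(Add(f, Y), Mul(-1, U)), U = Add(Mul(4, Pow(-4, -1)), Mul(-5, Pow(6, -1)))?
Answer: 4920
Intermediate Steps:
U = Rational(-11, 6) (U = Add(Mul(4, Rational(-1, 4)), Mul(-5, Rational(1, 6))) = Add(-1, Rational(-5, 6)) = Rational(-11, 6) ≈ -1.8333)
Function('C')(Y, f) = Add(11, Mul(6, Y), Mul(6, f)) (Function('C')(Y, f) = Mul(6, Add(Add(f, Y), Mul(-1, Rational(-11, 6)))) = Mul(6, Add(Add(Y, f), Rational(11, 6))) = Mul(6, Add(Rational(11, 6), Y, f)) = Add(11, Mul(6, Y), Mul(6, f)))
Mul(984, Function('C')(-9, Add(2, Mul(-3, -2)))) = Mul(984, Add(11, Mul(6, -9), Mul(6, Add(2, Mul(-3, -2))))) = Mul(984, Add(11, -54, Mul(6, Add(2, 6)))) = Mul(984, Add(11, -54, Mul(6, 8))) = Mul(984, Add(11, -54, 48)) = Mul(984, 5) = 4920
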